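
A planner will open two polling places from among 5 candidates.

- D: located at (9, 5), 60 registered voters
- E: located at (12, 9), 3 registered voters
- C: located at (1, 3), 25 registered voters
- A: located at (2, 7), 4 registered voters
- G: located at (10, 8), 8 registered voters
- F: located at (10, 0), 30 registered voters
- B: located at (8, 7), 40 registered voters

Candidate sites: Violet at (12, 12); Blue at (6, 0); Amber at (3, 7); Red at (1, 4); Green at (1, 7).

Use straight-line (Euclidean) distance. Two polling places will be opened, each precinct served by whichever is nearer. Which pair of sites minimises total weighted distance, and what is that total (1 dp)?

{Blue, Amber}, total 869.9

Evaluate every pair (each demand assigned to the nearer of the two):
  {Blue, Amber}: total = 869.9
  {Blue, Red}: total = 902.7
  {Violet, Blue}: total = 948.8
  {Blue, Green}: total = 957.9
  {Amber, Red}: total = 988.2
  {Violet, Amber}: total = 1037.0
  {Amber, Green}: total = 1064.7
  {Violet, Red}: total = 1091.0
  {Red, Green}: total = 1194.2
  {Violet, Green}: total = 1203.9
Best pair: {Blue, Amber} with total 869.9.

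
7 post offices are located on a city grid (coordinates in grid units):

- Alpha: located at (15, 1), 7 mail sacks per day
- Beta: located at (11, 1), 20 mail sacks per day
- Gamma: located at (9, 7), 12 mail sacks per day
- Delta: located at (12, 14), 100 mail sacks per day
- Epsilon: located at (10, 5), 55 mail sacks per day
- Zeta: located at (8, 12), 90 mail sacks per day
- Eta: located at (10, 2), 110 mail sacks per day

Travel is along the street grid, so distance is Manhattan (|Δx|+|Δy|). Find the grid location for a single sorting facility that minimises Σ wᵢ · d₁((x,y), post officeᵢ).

(10, 7)

Manhattan distance separates: Σwᵢ(|x−xᵢ|+|y−yᵢ|) = Σwᵢ|x−xᵢ| + Σwᵢ|y−yᵢ|, so x and y are optimised independently as 1-D weighted medians.
Total weight W = 394; half = 197.
x-coordinate, sorted with cumulative weight:
  x=8 (Zeta, w=90) cum 90
  x=9 (Gamma, w=12) cum 102
  x=10 (Epsilon, w=55) cum 157
  x=10 (Eta, w=110) cum 267  ← median
  x=11 (Beta, w=20) cum 287
  x=12 (Delta, w=100) cum 387
  x=15 (Alpha, w=7) cum 394
⇒ x* = 10
y-coordinate, sorted with cumulative weight:
  y=1 (Alpha, w=7) cum 7
  y=1 (Beta, w=20) cum 27
  y=2 (Eta, w=110) cum 137
  y=5 (Epsilon, w=55) cum 192
  y=7 (Gamma, w=12) cum 204  ← median
  y=12 (Zeta, w=90) cum 294
  y=14 (Delta, w=100) cum 394
⇒ y* = 7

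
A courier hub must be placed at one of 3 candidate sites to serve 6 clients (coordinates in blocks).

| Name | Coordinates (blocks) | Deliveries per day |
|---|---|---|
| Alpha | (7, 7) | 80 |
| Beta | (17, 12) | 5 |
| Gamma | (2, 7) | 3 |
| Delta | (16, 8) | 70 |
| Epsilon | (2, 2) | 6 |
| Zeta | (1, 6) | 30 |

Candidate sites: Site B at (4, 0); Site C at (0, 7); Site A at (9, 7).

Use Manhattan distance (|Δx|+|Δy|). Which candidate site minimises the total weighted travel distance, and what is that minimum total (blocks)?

Site A, total 1148 blocks

Total weighted distance at each candidate:
  Site B (4, 0): total = 2646
  Site C (0, 7): total = 1968
  Site A (9, 7): total = 1148
Minimum is at Site A with total 1148 blocks.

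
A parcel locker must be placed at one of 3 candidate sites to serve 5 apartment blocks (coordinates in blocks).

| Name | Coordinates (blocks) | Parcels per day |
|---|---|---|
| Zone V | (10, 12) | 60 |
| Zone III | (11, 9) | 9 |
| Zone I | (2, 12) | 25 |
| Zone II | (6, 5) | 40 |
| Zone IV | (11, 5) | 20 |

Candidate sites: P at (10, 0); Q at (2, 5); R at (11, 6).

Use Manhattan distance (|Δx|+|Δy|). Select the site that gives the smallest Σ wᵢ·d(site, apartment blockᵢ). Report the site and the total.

R, total 1082 blocks

Total weighted distance at each candidate:
  P (10, 0): total = 1790
  Q (2, 5): total = 1532
  R (11, 6): total = 1082
Minimum is at R with total 1082 blocks.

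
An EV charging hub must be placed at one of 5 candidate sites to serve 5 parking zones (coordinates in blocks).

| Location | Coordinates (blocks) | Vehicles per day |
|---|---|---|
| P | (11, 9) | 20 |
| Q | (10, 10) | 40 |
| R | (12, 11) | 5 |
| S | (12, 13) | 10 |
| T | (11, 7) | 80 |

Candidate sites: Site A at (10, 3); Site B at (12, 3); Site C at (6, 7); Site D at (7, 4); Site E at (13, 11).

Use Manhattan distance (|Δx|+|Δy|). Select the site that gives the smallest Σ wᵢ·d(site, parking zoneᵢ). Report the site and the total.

Total weighted distance at each candidate:
  Site A (10, 3): total = 990
  Site B (12, 3): total = 1040
  Site C (6, 7): total = 990
  Site D (7, 4): total = 1300
  Site E (13, 11): total = 755
Minimum is at Site E with total 755 blocks.

Site E, total 755 blocks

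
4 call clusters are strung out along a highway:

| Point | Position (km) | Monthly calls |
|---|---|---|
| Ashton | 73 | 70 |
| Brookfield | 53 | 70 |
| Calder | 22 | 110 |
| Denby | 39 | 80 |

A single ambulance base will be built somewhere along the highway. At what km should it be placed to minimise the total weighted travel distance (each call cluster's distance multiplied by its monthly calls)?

For a sum of weighted absolute distances on a line, the optimum is the weighted median (not the mean). Total weight W = 330; half-weight = 165.
Sort by position and accumulate weight:
  km 22 (Calder, w=110) → cum 110
  km 39 (Denby, w=80) → cum 190  ≥ 165 → median here
  km 53 (Brookfield, w=70) → cum 260
  km 73 (Ashton, w=70) → cum 330
Optimal location: km 39.

x = 39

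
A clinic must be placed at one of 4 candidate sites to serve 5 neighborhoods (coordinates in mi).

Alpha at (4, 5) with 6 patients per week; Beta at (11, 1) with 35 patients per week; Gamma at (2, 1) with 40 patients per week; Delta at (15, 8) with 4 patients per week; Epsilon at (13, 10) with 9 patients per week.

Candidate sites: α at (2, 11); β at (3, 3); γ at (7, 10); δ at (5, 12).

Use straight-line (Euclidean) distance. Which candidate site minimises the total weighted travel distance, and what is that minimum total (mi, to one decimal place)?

β, total 553.3 mi

Total weighted distance at each candidate:
  α (2, 11): total = 1061.6
  β (3, 3): total = 553.3
  γ (7, 10): total = 878.5
  δ (5, 12): total = 1054.3
Minimum is at β with total 553.3 mi.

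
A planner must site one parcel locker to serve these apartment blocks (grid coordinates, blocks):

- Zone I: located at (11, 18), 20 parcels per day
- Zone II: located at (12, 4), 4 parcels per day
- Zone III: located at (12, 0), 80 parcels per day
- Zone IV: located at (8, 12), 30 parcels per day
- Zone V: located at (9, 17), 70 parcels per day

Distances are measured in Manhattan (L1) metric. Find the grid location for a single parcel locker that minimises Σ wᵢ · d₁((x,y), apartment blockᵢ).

Manhattan distance separates: Σwᵢ(|x−xᵢ|+|y−yᵢ|) = Σwᵢ|x−xᵢ| + Σwᵢ|y−yᵢ|, so x and y are optimised independently as 1-D weighted medians.
Total weight W = 204; half = 102.
x-coordinate, sorted with cumulative weight:
  x=8 (Zone IV, w=30) cum 30
  x=9 (Zone V, w=70) cum 100
  x=11 (Zone I, w=20) cum 120  ← median
  x=12 (Zone II, w=4) cum 124
  x=12 (Zone III, w=80) cum 204
⇒ x* = 11
y-coordinate, sorted with cumulative weight:
  y=0 (Zone III, w=80) cum 80
  y=4 (Zone II, w=4) cum 84
  y=12 (Zone IV, w=30) cum 114  ← median
  y=17 (Zone V, w=70) cum 184
  y=18 (Zone I, w=20) cum 204
⇒ y* = 12

(11, 12)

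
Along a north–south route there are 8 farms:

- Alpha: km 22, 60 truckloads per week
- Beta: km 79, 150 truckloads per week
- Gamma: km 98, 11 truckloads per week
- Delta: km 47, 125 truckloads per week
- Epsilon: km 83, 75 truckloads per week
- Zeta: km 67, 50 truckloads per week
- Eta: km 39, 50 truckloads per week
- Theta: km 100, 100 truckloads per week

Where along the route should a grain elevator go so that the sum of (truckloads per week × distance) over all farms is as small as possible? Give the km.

x = 79

For a sum of weighted absolute distances on a line, the optimum is the weighted median (not the mean). Total weight W = 621; half-weight = 310.5.
Sort by position and accumulate weight:
  km 22 (Alpha, w=60) → cum 60
  km 39 (Eta, w=50) → cum 110
  km 47 (Delta, w=125) → cum 235
  km 67 (Zeta, w=50) → cum 285
  km 79 (Beta, w=150) → cum 435  ≥ 310.5 → median here
  km 83 (Epsilon, w=75) → cum 510
  km 98 (Gamma, w=11) → cum 521
  km 100 (Theta, w=100) → cum 621
Optimal location: km 79.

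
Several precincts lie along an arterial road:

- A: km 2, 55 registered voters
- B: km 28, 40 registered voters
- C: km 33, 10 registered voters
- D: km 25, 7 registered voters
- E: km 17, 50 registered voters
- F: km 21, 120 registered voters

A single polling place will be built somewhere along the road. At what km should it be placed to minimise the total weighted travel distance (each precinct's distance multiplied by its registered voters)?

For a sum of weighted absolute distances on a line, the optimum is the weighted median (not the mean). Total weight W = 282; half-weight = 141.
Sort by position and accumulate weight:
  km 2 (A, w=55) → cum 55
  km 17 (E, w=50) → cum 105
  km 21 (F, w=120) → cum 225  ≥ 141 → median here
  km 25 (D, w=7) → cum 232
  km 28 (B, w=40) → cum 272
  km 33 (C, w=10) → cum 282
Optimal location: km 21.

x = 21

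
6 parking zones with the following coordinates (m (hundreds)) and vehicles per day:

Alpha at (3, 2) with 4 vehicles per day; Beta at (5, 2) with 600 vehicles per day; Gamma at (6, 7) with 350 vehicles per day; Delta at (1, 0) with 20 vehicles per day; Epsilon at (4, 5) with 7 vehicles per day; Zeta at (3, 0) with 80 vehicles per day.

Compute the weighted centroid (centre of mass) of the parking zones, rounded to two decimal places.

(5.09, 3.48)

The minimiser of Σwᵢ‖p−pᵢ‖² is the weighted centroid p* = (Σwᵢpᵢ)/(Σwᵢ).
Σwᵢ = 1061.
Σwᵢxᵢ = 4·3 + 600·5 + 350·6 + 20·1 + 7·4 + 80·3 = 5400.
Σwᵢyᵢ = 4·2 + 600·2 + 350·7 + 20·0 + 7·5 + 80·0 = 3693.
x* = 5400/1061 = 5.09, y* = 3693/1061 = 3.48.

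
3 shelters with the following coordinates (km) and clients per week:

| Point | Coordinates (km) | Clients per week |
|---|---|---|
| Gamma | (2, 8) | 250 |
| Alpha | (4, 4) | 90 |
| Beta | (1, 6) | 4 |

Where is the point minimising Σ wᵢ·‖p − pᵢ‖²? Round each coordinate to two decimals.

(2.51, 6.93)

The minimiser of Σwᵢ‖p−pᵢ‖² is the weighted centroid p* = (Σwᵢpᵢ)/(Σwᵢ).
Σwᵢ = 344.
Σwᵢxᵢ = 250·2 + 90·4 + 4·1 = 864.
Σwᵢyᵢ = 250·8 + 90·4 + 4·6 = 2384.
x* = 864/344 = 2.51, y* = 2384/344 = 6.93.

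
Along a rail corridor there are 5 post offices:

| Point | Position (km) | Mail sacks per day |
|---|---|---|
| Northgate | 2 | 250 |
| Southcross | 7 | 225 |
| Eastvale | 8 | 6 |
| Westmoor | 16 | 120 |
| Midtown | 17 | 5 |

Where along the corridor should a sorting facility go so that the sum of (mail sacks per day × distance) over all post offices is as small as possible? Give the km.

For a sum of weighted absolute distances on a line, the optimum is the weighted median (not the mean). Total weight W = 606; half-weight = 303.
Sort by position and accumulate weight:
  km 2 (Northgate, w=250) → cum 250
  km 7 (Southcross, w=225) → cum 475  ≥ 303 → median here
  km 8 (Eastvale, w=6) → cum 481
  km 16 (Westmoor, w=120) → cum 601
  km 17 (Midtown, w=5) → cum 606
Optimal location: km 7.

x = 7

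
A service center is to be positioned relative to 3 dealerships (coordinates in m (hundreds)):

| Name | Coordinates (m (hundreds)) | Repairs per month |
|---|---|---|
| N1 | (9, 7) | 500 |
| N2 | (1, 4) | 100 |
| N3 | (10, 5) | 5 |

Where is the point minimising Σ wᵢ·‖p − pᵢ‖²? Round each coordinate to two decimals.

The minimiser of Σwᵢ‖p−pᵢ‖² is the weighted centroid p* = (Σwᵢpᵢ)/(Σwᵢ).
Σwᵢ = 605.
Σwᵢxᵢ = 500·9 + 100·1 + 5·10 = 4650.
Σwᵢyᵢ = 500·7 + 100·4 + 5·5 = 3925.
x* = 4650/605 = 7.69, y* = 3925/605 = 6.49.

(7.69, 6.49)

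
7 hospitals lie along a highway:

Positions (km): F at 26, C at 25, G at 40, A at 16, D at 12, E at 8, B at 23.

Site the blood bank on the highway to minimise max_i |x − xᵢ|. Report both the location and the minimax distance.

location 24, max distance 16

The 1-center on a line is the midpoint of the two extreme points: leftmost at 8, rightmost at 40.
Optimal location = (8 + 40)/2 = 24; maximum distance = (40 − 8)/2 = 16.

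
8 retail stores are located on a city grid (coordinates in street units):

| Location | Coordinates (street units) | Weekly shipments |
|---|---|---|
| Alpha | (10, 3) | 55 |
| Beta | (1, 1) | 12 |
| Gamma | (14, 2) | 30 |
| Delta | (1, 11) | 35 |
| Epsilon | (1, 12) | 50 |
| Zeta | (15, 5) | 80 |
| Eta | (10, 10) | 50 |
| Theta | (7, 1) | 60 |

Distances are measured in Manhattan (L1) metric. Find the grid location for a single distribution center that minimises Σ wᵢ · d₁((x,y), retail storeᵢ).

(10, 5)

Manhattan distance separates: Σwᵢ(|x−xᵢ|+|y−yᵢ|) = Σwᵢ|x−xᵢ| + Σwᵢ|y−yᵢ|, so x and y are optimised independently as 1-D weighted medians.
Total weight W = 372; half = 186.
x-coordinate, sorted with cumulative weight:
  x=1 (Beta, w=12) cum 12
  x=1 (Delta, w=35) cum 47
  x=1 (Epsilon, w=50) cum 97
  x=7 (Theta, w=60) cum 157
  x=10 (Alpha, w=55) cum 212  ← median
  x=10 (Eta, w=50) cum 262
  x=14 (Gamma, w=30) cum 292
  x=15 (Zeta, w=80) cum 372
⇒ x* = 10
y-coordinate, sorted with cumulative weight:
  y=1 (Beta, w=12) cum 12
  y=1 (Theta, w=60) cum 72
  y=2 (Gamma, w=30) cum 102
  y=3 (Alpha, w=55) cum 157
  y=5 (Zeta, w=80) cum 237  ← median
  y=10 (Eta, w=50) cum 287
  y=11 (Delta, w=35) cum 322
  y=12 (Epsilon, w=50) cum 372
⇒ y* = 5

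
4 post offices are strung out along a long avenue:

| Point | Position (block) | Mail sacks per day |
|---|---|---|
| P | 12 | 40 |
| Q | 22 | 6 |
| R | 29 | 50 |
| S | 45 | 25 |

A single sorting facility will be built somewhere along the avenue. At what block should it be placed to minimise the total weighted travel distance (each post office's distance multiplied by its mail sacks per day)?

x = 29

For a sum of weighted absolute distances on a line, the optimum is the weighted median (not the mean). Total weight W = 121; half-weight = 60.5.
Sort by position and accumulate weight:
  block 12 (P, w=40) → cum 40
  block 22 (Q, w=6) → cum 46
  block 29 (R, w=50) → cum 96  ≥ 60.5 → median here
  block 45 (S, w=25) → cum 121
Optimal location: block 29.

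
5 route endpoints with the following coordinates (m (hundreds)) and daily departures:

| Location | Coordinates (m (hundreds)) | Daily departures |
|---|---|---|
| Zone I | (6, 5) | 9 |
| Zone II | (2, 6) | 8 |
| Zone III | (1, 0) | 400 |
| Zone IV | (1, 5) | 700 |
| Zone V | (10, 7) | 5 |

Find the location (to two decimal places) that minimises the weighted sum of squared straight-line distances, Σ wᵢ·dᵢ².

The minimiser of Σwᵢ‖p−pᵢ‖² is the weighted centroid p* = (Σwᵢpᵢ)/(Σwᵢ).
Σwᵢ = 1122.
Σwᵢxᵢ = 9·6 + 8·2 + 400·1 + 700·1 + 5·10 = 1220.
Σwᵢyᵢ = 9·5 + 8·6 + 400·0 + 700·5 + 5·7 = 3628.
x* = 1220/1122 = 1.09, y* = 3628/1122 = 3.23.

(1.09, 3.23)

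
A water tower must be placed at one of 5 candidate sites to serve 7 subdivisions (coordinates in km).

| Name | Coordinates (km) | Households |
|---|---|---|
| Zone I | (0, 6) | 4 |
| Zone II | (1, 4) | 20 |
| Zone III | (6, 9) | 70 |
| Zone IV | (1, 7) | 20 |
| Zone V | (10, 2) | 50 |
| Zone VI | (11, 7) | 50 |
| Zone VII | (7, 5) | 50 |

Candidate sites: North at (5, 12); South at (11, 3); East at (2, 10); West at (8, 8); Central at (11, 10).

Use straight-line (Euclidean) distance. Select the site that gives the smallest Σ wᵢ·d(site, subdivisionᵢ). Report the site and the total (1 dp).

West, total 1124.6 km

Total weighted distance at each candidate:
  North (5, 12): total = 1873.1
  South (11, 3): total = 1503.0
  East (2, 10): total = 1885.0
  West (8, 8): total = 1124.6
  Central (11, 10): total = 1719.1
Minimum is at West with total 1124.6 km.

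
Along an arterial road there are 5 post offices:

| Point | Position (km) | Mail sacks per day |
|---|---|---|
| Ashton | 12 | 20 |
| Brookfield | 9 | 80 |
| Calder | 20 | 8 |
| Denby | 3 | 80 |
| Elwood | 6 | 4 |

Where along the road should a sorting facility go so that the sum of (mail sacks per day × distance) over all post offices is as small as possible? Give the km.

For a sum of weighted absolute distances on a line, the optimum is the weighted median (not the mean). Total weight W = 192; half-weight = 96.
Sort by position and accumulate weight:
  km 3 (Denby, w=80) → cum 80
  km 6 (Elwood, w=4) → cum 84
  km 9 (Brookfield, w=80) → cum 164  ≥ 96 → median here
  km 12 (Ashton, w=20) → cum 184
  km 20 (Calder, w=8) → cum 192
Optimal location: km 9.

x = 9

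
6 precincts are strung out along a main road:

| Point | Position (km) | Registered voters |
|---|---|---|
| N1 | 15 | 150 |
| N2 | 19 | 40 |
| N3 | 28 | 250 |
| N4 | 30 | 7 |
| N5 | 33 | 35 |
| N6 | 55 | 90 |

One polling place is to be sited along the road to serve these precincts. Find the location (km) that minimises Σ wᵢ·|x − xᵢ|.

For a sum of weighted absolute distances on a line, the optimum is the weighted median (not the mean). Total weight W = 572; half-weight = 286.
Sort by position and accumulate weight:
  km 15 (N1, w=150) → cum 150
  km 19 (N2, w=40) → cum 190
  km 28 (N3, w=250) → cum 440  ≥ 286 → median here
  km 30 (N4, w=7) → cum 447
  km 33 (N5, w=35) → cum 482
  km 55 (N6, w=90) → cum 572
Optimal location: km 28.

x = 28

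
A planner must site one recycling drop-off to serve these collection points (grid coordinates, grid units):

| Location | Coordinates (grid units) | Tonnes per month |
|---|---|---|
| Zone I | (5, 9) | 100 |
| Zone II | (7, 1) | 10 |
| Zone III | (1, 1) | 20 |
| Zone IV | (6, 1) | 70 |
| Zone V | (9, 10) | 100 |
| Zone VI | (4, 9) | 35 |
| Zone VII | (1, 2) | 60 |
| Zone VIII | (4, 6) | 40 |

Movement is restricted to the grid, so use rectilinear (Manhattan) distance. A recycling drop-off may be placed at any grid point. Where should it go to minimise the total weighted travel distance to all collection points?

(5, 9)

Manhattan distance separates: Σwᵢ(|x−xᵢ|+|y−yᵢ|) = Σwᵢ|x−xᵢ| + Σwᵢ|y−yᵢ|, so x and y are optimised independently as 1-D weighted medians.
Total weight W = 435; half = 217.5.
x-coordinate, sorted with cumulative weight:
  x=1 (Zone III, w=20) cum 20
  x=1 (Zone VII, w=60) cum 80
  x=4 (Zone VI, w=35) cum 115
  x=4 (Zone VIII, w=40) cum 155
  x=5 (Zone I, w=100) cum 255  ← median
  x=6 (Zone IV, w=70) cum 325
  x=7 (Zone II, w=10) cum 335
  x=9 (Zone V, w=100) cum 435
⇒ x* = 5
y-coordinate, sorted with cumulative weight:
  y=1 (Zone II, w=10) cum 10
  y=1 (Zone III, w=20) cum 30
  y=1 (Zone IV, w=70) cum 100
  y=2 (Zone VII, w=60) cum 160
  y=6 (Zone VIII, w=40) cum 200
  y=9 (Zone I, w=100) cum 300  ← median
  y=9 (Zone VI, w=35) cum 335
  y=10 (Zone V, w=100) cum 435
⇒ y* = 9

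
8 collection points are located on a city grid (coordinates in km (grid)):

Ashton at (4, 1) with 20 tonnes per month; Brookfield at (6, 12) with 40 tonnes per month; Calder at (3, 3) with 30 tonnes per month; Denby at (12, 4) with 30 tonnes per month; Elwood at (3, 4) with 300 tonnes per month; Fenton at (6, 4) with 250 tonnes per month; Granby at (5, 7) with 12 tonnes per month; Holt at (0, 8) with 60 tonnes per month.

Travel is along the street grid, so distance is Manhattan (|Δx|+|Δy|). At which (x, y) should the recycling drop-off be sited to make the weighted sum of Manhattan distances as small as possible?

(3, 4)

Manhattan distance separates: Σwᵢ(|x−xᵢ|+|y−yᵢ|) = Σwᵢ|x−xᵢ| + Σwᵢ|y−yᵢ|, so x and y are optimised independently as 1-D weighted medians.
Total weight W = 742; half = 371.
x-coordinate, sorted with cumulative weight:
  x=0 (Holt, w=60) cum 60
  x=3 (Calder, w=30) cum 90
  x=3 (Elwood, w=300) cum 390  ← median
  x=4 (Ashton, w=20) cum 410
  x=5 (Granby, w=12) cum 422
  x=6 (Brookfield, w=40) cum 462
  x=6 (Fenton, w=250) cum 712
  x=12 (Denby, w=30) cum 742
⇒ x* = 3
y-coordinate, sorted with cumulative weight:
  y=1 (Ashton, w=20) cum 20
  y=3 (Calder, w=30) cum 50
  y=4 (Denby, w=30) cum 80
  y=4 (Elwood, w=300) cum 380  ← median
  y=4 (Fenton, w=250) cum 630
  y=7 (Granby, w=12) cum 642
  y=8 (Holt, w=60) cum 702
  y=12 (Brookfield, w=40) cum 742
⇒ y* = 4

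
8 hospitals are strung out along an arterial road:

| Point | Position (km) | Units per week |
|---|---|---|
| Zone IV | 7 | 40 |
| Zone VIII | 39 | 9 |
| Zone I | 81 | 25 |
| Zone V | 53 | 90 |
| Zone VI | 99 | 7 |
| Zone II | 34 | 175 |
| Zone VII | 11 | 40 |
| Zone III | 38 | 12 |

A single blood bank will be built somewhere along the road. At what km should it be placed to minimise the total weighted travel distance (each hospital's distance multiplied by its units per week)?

x = 34

For a sum of weighted absolute distances on a line, the optimum is the weighted median (not the mean). Total weight W = 398; half-weight = 199.
Sort by position and accumulate weight:
  km 7 (Zone IV, w=40) → cum 40
  km 11 (Zone VII, w=40) → cum 80
  km 34 (Zone II, w=175) → cum 255  ≥ 199 → median here
  km 38 (Zone III, w=12) → cum 267
  km 39 (Zone VIII, w=9) → cum 276
  km 53 (Zone V, w=90) → cum 366
  km 81 (Zone I, w=25) → cum 391
  km 99 (Zone VI, w=7) → cum 398
Optimal location: km 34.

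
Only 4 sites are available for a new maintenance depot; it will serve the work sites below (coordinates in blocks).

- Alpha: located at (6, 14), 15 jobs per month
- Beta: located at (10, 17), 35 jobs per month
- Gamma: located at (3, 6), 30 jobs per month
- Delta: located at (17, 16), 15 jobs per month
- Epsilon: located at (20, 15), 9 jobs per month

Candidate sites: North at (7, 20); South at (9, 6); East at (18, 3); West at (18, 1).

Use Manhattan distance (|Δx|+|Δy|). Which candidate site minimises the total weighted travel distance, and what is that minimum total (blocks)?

Total weighted distance at each candidate:
  North (7, 20): total = 1227
  South (9, 6): total = 1215
  East (18, 3): total = 1991
  West (18, 1): total = 2199
Minimum is at South with total 1215 blocks.

South, total 1215 blocks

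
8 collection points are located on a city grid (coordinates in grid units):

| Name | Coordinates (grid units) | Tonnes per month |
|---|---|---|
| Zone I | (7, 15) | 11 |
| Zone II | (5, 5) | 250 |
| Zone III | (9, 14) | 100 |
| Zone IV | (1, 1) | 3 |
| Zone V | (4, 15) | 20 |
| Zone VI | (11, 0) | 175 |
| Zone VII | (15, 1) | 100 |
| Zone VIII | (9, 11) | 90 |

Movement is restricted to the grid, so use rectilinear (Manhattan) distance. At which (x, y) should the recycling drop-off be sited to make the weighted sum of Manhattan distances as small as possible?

(9, 5)

Manhattan distance separates: Σwᵢ(|x−xᵢ|+|y−yᵢ|) = Σwᵢ|x−xᵢ| + Σwᵢ|y−yᵢ|, so x and y are optimised independently as 1-D weighted medians.
Total weight W = 749; half = 374.5.
x-coordinate, sorted with cumulative weight:
  x=1 (Zone IV, w=3) cum 3
  x=4 (Zone V, w=20) cum 23
  x=5 (Zone II, w=250) cum 273
  x=7 (Zone I, w=11) cum 284
  x=9 (Zone III, w=100) cum 384  ← median
  x=9 (Zone VIII, w=90) cum 474
  x=11 (Zone VI, w=175) cum 649
  x=15 (Zone VII, w=100) cum 749
⇒ x* = 9
y-coordinate, sorted with cumulative weight:
  y=0 (Zone VI, w=175) cum 175
  y=1 (Zone IV, w=3) cum 178
  y=1 (Zone VII, w=100) cum 278
  y=5 (Zone II, w=250) cum 528  ← median
  y=11 (Zone VIII, w=90) cum 618
  y=14 (Zone III, w=100) cum 718
  y=15 (Zone I, w=11) cum 729
  y=15 (Zone V, w=20) cum 749
⇒ y* = 5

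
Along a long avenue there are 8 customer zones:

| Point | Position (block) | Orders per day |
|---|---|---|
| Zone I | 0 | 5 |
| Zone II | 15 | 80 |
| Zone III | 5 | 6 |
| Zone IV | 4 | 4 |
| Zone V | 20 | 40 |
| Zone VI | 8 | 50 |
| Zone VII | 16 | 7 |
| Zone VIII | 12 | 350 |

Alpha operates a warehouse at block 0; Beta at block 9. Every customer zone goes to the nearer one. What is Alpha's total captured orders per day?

The indifferent point is the midpoint (0+9)/2 = 4.5; customer zones left of it (closer to Alpha at 0) go to Alpha, those right go to Beta.
  Zone I at 0 (w=5) → Alpha
  Zone IV at 4 (w=4) → Alpha
  Zone III at 5 (w=6) → Beta
  Zone VI at 8 (w=50) → Beta
  Zone VIII at 12 (w=350) → Beta
  Zone II at 15 (w=80) → Beta
  Zone VII at 16 (w=7) → Beta
  Zone V at 20 (w=40) → Beta
Alpha captures 9; Beta captures 533.

9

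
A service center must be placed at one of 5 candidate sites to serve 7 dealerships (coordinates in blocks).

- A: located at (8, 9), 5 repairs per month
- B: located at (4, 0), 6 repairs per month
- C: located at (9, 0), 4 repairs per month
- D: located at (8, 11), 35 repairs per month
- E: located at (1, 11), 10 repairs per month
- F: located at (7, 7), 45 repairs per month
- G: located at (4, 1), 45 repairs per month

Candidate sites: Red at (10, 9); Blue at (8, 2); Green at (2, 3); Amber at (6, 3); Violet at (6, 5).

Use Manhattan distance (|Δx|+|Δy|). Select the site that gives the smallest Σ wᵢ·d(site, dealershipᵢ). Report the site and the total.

Violet, total 899 blocks

Total weighted distance at each candidate:
  Red (10, 9): total = 1245
  Blue (8, 2): total = 1053
  Green (2, 3): total = 1295
  Amber (6, 3): total = 979
  Violet (6, 5): total = 899
Minimum is at Violet with total 899 blocks.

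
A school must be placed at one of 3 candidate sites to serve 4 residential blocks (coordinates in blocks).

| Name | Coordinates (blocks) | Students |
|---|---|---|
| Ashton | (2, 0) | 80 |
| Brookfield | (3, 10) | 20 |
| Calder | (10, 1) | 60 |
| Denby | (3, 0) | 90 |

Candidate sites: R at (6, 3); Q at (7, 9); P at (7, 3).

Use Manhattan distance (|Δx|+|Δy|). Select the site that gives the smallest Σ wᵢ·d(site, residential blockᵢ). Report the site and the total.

R, total 1660 blocks

Total weighted distance at each candidate:
  R (6, 3): total = 1660
  Q (7, 9): total = 3050
  P (7, 3): total = 1790
Minimum is at R with total 1660 blocks.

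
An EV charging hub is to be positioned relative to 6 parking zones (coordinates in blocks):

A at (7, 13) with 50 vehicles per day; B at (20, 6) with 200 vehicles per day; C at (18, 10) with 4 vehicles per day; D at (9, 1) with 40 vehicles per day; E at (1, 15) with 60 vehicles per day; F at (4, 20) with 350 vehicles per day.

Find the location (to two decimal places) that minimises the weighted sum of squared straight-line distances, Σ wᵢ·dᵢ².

(8.87, 13.96)

The minimiser of Σwᵢ‖p−pᵢ‖² is the weighted centroid p* = (Σwᵢpᵢ)/(Σwᵢ).
Σwᵢ = 704.
Σwᵢxᵢ = 50·7 + 200·20 + 4·18 + 40·9 + 60·1 + 350·4 = 6242.
Σwᵢyᵢ = 50·13 + 200·6 + 4·10 + 40·1 + 60·15 + 350·20 = 9830.
x* = 6242/704 = 8.87, y* = 9830/704 = 13.96.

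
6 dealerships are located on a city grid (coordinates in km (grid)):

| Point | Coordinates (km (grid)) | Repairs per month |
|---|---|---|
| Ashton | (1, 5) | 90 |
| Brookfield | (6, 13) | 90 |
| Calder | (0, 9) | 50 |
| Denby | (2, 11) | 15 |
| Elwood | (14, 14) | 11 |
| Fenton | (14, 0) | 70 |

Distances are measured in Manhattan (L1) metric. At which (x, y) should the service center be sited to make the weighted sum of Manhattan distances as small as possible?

(6, 9)

Manhattan distance separates: Σwᵢ(|x−xᵢ|+|y−yᵢ|) = Σwᵢ|x−xᵢ| + Σwᵢ|y−yᵢ|, so x and y are optimised independently as 1-D weighted medians.
Total weight W = 326; half = 163.
x-coordinate, sorted with cumulative weight:
  x=0 (Calder, w=50) cum 50
  x=1 (Ashton, w=90) cum 140
  x=2 (Denby, w=15) cum 155
  x=6 (Brookfield, w=90) cum 245  ← median
  x=14 (Elwood, w=11) cum 256
  x=14 (Fenton, w=70) cum 326
⇒ x* = 6
y-coordinate, sorted with cumulative weight:
  y=0 (Fenton, w=70) cum 70
  y=5 (Ashton, w=90) cum 160
  y=9 (Calder, w=50) cum 210  ← median
  y=11 (Denby, w=15) cum 225
  y=13 (Brookfield, w=90) cum 315
  y=14 (Elwood, w=11) cum 326
⇒ y* = 9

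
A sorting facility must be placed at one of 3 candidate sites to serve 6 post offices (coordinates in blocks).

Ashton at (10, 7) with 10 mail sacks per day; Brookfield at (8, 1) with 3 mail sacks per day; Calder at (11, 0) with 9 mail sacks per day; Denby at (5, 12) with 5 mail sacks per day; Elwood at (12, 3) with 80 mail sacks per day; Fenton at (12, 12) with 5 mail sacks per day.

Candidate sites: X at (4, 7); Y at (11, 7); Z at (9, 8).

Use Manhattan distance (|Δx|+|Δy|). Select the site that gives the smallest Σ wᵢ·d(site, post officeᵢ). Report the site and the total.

Total weighted distance at each candidate:
  X (4, 7): total = 1271
  Y (11, 7): total = 585
  Z (9, 8): total = 849
Minimum is at Y with total 585 blocks.

Y, total 585 blocks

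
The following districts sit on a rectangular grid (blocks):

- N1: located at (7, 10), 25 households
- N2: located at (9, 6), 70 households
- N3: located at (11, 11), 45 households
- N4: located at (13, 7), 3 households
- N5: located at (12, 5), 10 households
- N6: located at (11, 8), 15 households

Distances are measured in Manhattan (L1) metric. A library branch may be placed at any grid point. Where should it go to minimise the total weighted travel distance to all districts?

Manhattan distance separates: Σwᵢ(|x−xᵢ|+|y−yᵢ|) = Σwᵢ|x−xᵢ| + Σwᵢ|y−yᵢ|, so x and y are optimised independently as 1-D weighted medians.
Total weight W = 168; half = 84.
x-coordinate, sorted with cumulative weight:
  x=7 (N1, w=25) cum 25
  x=9 (N2, w=70) cum 95  ← median
  x=11 (N3, w=45) cum 140
  x=11 (N6, w=15) cum 155
  x=12 (N5, w=10) cum 165
  x=13 (N4, w=3) cum 168
⇒ x* = 9
y-coordinate, sorted with cumulative weight:
  y=5 (N5, w=10) cum 10
  y=6 (N2, w=70) cum 80
  y=7 (N4, w=3) cum 83
  y=8 (N6, w=15) cum 98  ← median
  y=10 (N1, w=25) cum 123
  y=11 (N3, w=45) cum 168
⇒ y* = 8

(9, 8)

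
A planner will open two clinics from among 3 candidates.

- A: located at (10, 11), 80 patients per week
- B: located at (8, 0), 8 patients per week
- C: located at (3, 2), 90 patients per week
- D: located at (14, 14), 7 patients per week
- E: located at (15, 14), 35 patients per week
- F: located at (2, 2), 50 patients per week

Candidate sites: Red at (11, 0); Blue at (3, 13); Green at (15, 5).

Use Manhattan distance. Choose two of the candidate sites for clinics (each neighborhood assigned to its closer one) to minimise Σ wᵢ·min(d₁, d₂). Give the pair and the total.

{Red, Blue}, total 2733

Evaluate every pair (each demand assigned to the nearer of the two):
  {Red, Blue}: total = 2733
  {Red, Green}: total = 2739
  {Blue, Green}: total = 2791
Best pair: {Red, Blue} with total 2733.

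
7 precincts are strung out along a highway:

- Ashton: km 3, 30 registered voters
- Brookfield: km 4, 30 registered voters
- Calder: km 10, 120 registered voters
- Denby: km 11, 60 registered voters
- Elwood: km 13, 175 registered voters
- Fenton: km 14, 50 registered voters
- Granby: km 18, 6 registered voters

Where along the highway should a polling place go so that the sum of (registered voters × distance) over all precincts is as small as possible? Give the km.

For a sum of weighted absolute distances on a line, the optimum is the weighted median (not the mean). Total weight W = 471; half-weight = 235.5.
Sort by position and accumulate weight:
  km 3 (Ashton, w=30) → cum 30
  km 4 (Brookfield, w=30) → cum 60
  km 10 (Calder, w=120) → cum 180
  km 11 (Denby, w=60) → cum 240  ≥ 235.5 → median here
  km 13 (Elwood, w=175) → cum 415
  km 14 (Fenton, w=50) → cum 465
  km 18 (Granby, w=6) → cum 471
Optimal location: km 11.

x = 11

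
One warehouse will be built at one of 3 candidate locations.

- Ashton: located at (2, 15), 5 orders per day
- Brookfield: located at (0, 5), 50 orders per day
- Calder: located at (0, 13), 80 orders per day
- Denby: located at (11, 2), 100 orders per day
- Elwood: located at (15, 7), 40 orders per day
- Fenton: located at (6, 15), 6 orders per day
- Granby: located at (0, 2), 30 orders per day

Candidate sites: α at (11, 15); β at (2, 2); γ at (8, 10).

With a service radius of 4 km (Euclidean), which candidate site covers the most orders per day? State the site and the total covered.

β, covering 80

Coverage radius r = 4 km; a point is covered iff (Δx)²+(Δy)² ≤ 4² = 16.
  α (11, 15): covers {none} → 0
  β (2, 2): covers {Brookfield, Granby} → 80
  γ (8, 10): covers {none} → 0
Maximum coverage at β: 80 orders per day.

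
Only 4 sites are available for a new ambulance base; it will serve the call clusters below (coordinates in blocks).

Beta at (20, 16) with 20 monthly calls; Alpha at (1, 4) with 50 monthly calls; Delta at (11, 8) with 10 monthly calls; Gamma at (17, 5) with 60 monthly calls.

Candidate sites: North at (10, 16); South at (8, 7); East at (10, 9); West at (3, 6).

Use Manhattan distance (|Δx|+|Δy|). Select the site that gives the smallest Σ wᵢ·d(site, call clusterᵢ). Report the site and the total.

South, total 1620 blocks

Total weighted distance at each candidate:
  North (10, 16): total = 2420
  South (8, 7): total = 1620
  East (10, 9): total = 1720
  West (3, 6): total = 1740
Minimum is at South with total 1620 blocks.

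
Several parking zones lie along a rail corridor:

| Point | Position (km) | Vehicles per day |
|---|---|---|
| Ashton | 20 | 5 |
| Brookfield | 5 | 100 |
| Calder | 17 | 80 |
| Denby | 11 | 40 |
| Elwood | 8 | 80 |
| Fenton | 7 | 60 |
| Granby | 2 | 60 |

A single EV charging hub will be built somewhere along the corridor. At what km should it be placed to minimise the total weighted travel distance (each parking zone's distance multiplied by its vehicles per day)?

For a sum of weighted absolute distances on a line, the optimum is the weighted median (not the mean). Total weight W = 425; half-weight = 212.5.
Sort by position and accumulate weight:
  km 2 (Granby, w=60) → cum 60
  km 5 (Brookfield, w=100) → cum 160
  km 7 (Fenton, w=60) → cum 220  ≥ 212.5 → median here
  km 8 (Elwood, w=80) → cum 300
  km 11 (Denby, w=40) → cum 340
  km 17 (Calder, w=80) → cum 420
  km 20 (Ashton, w=5) → cum 425
Optimal location: km 7.

x = 7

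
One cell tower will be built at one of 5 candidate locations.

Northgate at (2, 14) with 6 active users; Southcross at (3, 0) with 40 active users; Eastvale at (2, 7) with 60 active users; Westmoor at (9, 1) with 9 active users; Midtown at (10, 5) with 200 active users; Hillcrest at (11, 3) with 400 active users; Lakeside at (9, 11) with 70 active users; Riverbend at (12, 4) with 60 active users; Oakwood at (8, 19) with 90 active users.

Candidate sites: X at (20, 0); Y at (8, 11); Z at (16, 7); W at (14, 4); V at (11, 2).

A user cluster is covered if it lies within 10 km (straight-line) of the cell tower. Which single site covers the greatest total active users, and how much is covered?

Coverage radius r = 10 km; a point is covered iff (Δx)²+(Δy)² ≤ 10² = 100.
  X (20, 0): covers {Hillcrest, Riverbend} → 460
  Y (8, 11): covers {Northgate, Eastvale, Midtown, Hillcrest, Lakeside, Riverbend, Oakwood} → 886
  Z (16, 7): covers {Westmoor, Midtown, Hillcrest, Lakeside, Riverbend} → 739
  W (14, 4): covers {Westmoor, Midtown, Hillcrest, Lakeside, Riverbend} → 739
  V (11, 2): covers {Southcross, Westmoor, Midtown, Hillcrest, Lakeside, Riverbend} → 779
Maximum coverage at Y: 886 active users.

Y, covering 886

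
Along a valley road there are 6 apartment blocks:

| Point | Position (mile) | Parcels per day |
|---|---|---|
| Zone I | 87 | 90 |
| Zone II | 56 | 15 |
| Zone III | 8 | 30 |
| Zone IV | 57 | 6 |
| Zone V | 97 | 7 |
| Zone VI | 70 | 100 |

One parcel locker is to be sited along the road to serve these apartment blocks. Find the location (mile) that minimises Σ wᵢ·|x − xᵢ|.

For a sum of weighted absolute distances on a line, the optimum is the weighted median (not the mean). Total weight W = 248; half-weight = 124.
Sort by position and accumulate weight:
  mile 8 (Zone III, w=30) → cum 30
  mile 56 (Zone II, w=15) → cum 45
  mile 57 (Zone IV, w=6) → cum 51
  mile 70 (Zone VI, w=100) → cum 151  ≥ 124 → median here
  mile 87 (Zone I, w=90) → cum 241
  mile 97 (Zone V, w=7) → cum 248
Optimal location: mile 70.

x = 70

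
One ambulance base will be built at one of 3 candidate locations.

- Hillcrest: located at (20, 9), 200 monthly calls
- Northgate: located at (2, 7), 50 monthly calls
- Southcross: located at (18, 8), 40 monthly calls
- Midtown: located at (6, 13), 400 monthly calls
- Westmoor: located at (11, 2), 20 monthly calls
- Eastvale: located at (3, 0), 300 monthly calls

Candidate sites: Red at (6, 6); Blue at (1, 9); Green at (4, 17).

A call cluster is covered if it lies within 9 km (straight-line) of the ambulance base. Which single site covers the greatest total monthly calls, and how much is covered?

Red, covering 770

Coverage radius r = 9 km; a point is covered iff (Δx)²+(Δy)² ≤ 9² = 81.
  Red (6, 6): covers {Northgate, Midtown, Westmoor, Eastvale} → 770
  Blue (1, 9): covers {Northgate, Midtown} → 450
  Green (4, 17): covers {Midtown} → 400
Maximum coverage at Red: 770 monthly calls.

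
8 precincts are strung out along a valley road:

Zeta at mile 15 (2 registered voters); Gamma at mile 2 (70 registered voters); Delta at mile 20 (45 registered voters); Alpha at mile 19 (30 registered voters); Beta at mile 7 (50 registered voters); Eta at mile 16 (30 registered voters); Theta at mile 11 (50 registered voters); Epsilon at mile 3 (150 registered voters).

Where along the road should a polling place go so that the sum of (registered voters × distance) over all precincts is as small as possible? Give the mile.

x = 3

For a sum of weighted absolute distances on a line, the optimum is the weighted median (not the mean). Total weight W = 427; half-weight = 213.5.
Sort by position and accumulate weight:
  mile 2 (Gamma, w=70) → cum 70
  mile 3 (Epsilon, w=150) → cum 220  ≥ 213.5 → median here
  mile 7 (Beta, w=50) → cum 270
  mile 11 (Theta, w=50) → cum 320
  mile 15 (Zeta, w=2) → cum 322
  mile 16 (Eta, w=30) → cum 352
  mile 19 (Alpha, w=30) → cum 382
  mile 20 (Delta, w=45) → cum 427
Optimal location: mile 3.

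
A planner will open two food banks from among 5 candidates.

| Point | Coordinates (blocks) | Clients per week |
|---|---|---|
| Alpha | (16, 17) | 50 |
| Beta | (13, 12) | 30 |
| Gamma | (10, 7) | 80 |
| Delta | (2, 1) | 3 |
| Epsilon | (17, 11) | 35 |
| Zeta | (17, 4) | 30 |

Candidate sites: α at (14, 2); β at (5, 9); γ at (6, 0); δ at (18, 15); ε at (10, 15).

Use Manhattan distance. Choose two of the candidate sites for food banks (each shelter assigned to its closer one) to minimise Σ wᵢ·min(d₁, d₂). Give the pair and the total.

Evaluate every pair (each demand assigned to the nearer of the two):
  {α, δ}: total = 1524
  {β, δ}: total = 1568
  {δ, ε}: total = 1621
  {α, ε}: total = 1794
  {γ, δ}: total = 1870
  {β, ε}: total = 2068
  {γ, ε}: total = 2070
  {α, β}: total = 2343
  {α, γ}: total = 2485
  {β, γ}: total = 2795
Best pair: {α, δ} with total 1524.

{α, δ}, total 1524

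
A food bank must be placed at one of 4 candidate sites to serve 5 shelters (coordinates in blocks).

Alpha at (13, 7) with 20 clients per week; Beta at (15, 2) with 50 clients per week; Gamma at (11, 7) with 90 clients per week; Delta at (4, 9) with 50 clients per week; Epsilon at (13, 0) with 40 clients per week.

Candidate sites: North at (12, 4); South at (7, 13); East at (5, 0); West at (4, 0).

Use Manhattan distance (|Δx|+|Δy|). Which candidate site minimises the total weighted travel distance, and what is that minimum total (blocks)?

North, total 1540 blocks

Total weighted distance at each candidate:
  North (12, 4): total = 1540
  South (7, 13): total = 3200
  East (5, 0): total = 2890
  West (4, 0): total = 3040
Minimum is at North with total 1540 blocks.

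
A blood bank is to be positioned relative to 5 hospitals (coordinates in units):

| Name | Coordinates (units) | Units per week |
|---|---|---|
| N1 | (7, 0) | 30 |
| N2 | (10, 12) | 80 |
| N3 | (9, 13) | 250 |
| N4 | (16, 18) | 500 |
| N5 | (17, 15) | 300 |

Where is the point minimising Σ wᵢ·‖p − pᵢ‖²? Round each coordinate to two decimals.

(14.10, 15.27)

The minimiser of Σwᵢ‖p−pᵢ‖² is the weighted centroid p* = (Σwᵢpᵢ)/(Σwᵢ).
Σwᵢ = 1160.
Σwᵢxᵢ = 30·7 + 80·10 + 250·9 + 500·16 + 300·17 = 16360.
Σwᵢyᵢ = 30·0 + 80·12 + 250·13 + 500·18 + 300·15 = 17710.
x* = 16360/1160 = 14.10, y* = 17710/1160 = 15.27.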